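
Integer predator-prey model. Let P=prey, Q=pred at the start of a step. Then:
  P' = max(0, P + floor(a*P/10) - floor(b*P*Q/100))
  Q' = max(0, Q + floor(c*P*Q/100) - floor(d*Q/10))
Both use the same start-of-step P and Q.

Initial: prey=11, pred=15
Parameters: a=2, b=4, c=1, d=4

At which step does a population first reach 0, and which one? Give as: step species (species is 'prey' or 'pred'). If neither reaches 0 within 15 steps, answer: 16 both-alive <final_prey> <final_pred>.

Answer: 16 both-alive 27 2

Derivation:
Step 1: prey: 11+2-6=7; pred: 15+1-6=10
Step 2: prey: 7+1-2=6; pred: 10+0-4=6
Step 3: prey: 6+1-1=6; pred: 6+0-2=4
Step 4: prey: 6+1-0=7; pred: 4+0-1=3
Step 5: prey: 7+1-0=8; pred: 3+0-1=2
Step 6: prey: 8+1-0=9; pred: 2+0-0=2
Step 7: prey: 9+1-0=10; pred: 2+0-0=2
Step 8: prey: 10+2-0=12; pred: 2+0-0=2
Step 9: prey: 12+2-0=14; pred: 2+0-0=2
Step 10: prey: 14+2-1=15; pred: 2+0-0=2
Step 11: prey: 15+3-1=17; pred: 2+0-0=2
Step 12: prey: 17+3-1=19; pred: 2+0-0=2
Step 13: prey: 19+3-1=21; pred: 2+0-0=2
Step 14: prey: 21+4-1=24; pred: 2+0-0=2
Step 15: prey: 24+4-1=27; pred: 2+0-0=2
No extinction within 15 steps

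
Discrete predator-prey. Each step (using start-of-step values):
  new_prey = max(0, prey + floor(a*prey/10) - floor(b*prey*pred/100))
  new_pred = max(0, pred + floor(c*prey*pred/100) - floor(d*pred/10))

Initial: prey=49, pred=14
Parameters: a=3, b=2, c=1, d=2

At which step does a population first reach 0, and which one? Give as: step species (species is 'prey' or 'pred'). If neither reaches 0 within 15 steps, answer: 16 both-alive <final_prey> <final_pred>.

Answer: 16 both-alive 2 7

Derivation:
Step 1: prey: 49+14-13=50; pred: 14+6-2=18
Step 2: prey: 50+15-18=47; pred: 18+9-3=24
Step 3: prey: 47+14-22=39; pred: 24+11-4=31
Step 4: prey: 39+11-24=26; pred: 31+12-6=37
Step 5: prey: 26+7-19=14; pred: 37+9-7=39
Step 6: prey: 14+4-10=8; pred: 39+5-7=37
Step 7: prey: 8+2-5=5; pred: 37+2-7=32
Step 8: prey: 5+1-3=3; pred: 32+1-6=27
Step 9: prey: 3+0-1=2; pred: 27+0-5=22
Step 10: prey: 2+0-0=2; pred: 22+0-4=18
Step 11: prey: 2+0-0=2; pred: 18+0-3=15
Step 12: prey: 2+0-0=2; pred: 15+0-3=12
Step 13: prey: 2+0-0=2; pred: 12+0-2=10
Step 14: prey: 2+0-0=2; pred: 10+0-2=8
Step 15: prey: 2+0-0=2; pred: 8+0-1=7
No extinction within 15 steps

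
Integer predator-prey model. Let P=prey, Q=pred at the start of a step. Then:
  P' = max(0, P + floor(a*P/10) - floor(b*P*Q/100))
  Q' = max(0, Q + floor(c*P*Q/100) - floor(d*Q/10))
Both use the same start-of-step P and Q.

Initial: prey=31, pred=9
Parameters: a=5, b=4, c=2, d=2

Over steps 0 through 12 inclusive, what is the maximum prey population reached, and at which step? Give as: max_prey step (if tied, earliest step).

Step 1: prey: 31+15-11=35; pred: 9+5-1=13
Step 2: prey: 35+17-18=34; pred: 13+9-2=20
Step 3: prey: 34+17-27=24; pred: 20+13-4=29
Step 4: prey: 24+12-27=9; pred: 29+13-5=37
Step 5: prey: 9+4-13=0; pred: 37+6-7=36
Step 6: prey: 0+0-0=0; pred: 36+0-7=29
Step 7: prey: 0+0-0=0; pred: 29+0-5=24
Step 8: prey: 0+0-0=0; pred: 24+0-4=20
Step 9: prey: 0+0-0=0; pred: 20+0-4=16
Step 10: prey: 0+0-0=0; pred: 16+0-3=13
Step 11: prey: 0+0-0=0; pred: 13+0-2=11
Step 12: prey: 0+0-0=0; pred: 11+0-2=9
Max prey = 35 at step 1

Answer: 35 1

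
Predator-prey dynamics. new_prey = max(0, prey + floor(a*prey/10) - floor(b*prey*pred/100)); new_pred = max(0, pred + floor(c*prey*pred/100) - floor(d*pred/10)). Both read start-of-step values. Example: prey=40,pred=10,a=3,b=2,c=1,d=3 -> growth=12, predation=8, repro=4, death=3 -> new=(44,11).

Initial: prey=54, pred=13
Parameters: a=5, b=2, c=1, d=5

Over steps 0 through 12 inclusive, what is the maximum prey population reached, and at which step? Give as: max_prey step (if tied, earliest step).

Answer: 105 4

Derivation:
Step 1: prey: 54+27-14=67; pred: 13+7-6=14
Step 2: prey: 67+33-18=82; pred: 14+9-7=16
Step 3: prey: 82+41-26=97; pred: 16+13-8=21
Step 4: prey: 97+48-40=105; pred: 21+20-10=31
Step 5: prey: 105+52-65=92; pred: 31+32-15=48
Step 6: prey: 92+46-88=50; pred: 48+44-24=68
Step 7: prey: 50+25-68=7; pred: 68+34-34=68
Step 8: prey: 7+3-9=1; pred: 68+4-34=38
Step 9: prey: 1+0-0=1; pred: 38+0-19=19
Step 10: prey: 1+0-0=1; pred: 19+0-9=10
Step 11: prey: 1+0-0=1; pred: 10+0-5=5
Step 12: prey: 1+0-0=1; pred: 5+0-2=3
Max prey = 105 at step 4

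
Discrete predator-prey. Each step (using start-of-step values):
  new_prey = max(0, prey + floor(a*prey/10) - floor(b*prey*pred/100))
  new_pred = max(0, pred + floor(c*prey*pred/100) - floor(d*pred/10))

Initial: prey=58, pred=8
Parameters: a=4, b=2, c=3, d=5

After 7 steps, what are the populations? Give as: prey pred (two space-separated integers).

Answer: 0 26

Derivation:
Step 1: prey: 58+23-9=72; pred: 8+13-4=17
Step 2: prey: 72+28-24=76; pred: 17+36-8=45
Step 3: prey: 76+30-68=38; pred: 45+102-22=125
Step 4: prey: 38+15-95=0; pred: 125+142-62=205
Step 5: prey: 0+0-0=0; pred: 205+0-102=103
Step 6: prey: 0+0-0=0; pred: 103+0-51=52
Step 7: prey: 0+0-0=0; pred: 52+0-26=26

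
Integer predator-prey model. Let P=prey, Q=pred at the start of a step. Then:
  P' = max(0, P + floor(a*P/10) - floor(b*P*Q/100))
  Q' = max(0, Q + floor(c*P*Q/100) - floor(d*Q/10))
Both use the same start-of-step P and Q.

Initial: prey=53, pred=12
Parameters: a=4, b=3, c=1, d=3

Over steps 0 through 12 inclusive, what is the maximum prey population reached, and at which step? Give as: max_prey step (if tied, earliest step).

Answer: 55 1

Derivation:
Step 1: prey: 53+21-19=55; pred: 12+6-3=15
Step 2: prey: 55+22-24=53; pred: 15+8-4=19
Step 3: prey: 53+21-30=44; pred: 19+10-5=24
Step 4: prey: 44+17-31=30; pred: 24+10-7=27
Step 5: prey: 30+12-24=18; pred: 27+8-8=27
Step 6: prey: 18+7-14=11; pred: 27+4-8=23
Step 7: prey: 11+4-7=8; pred: 23+2-6=19
Step 8: prey: 8+3-4=7; pred: 19+1-5=15
Step 9: prey: 7+2-3=6; pred: 15+1-4=12
Step 10: prey: 6+2-2=6; pred: 12+0-3=9
Step 11: prey: 6+2-1=7; pred: 9+0-2=7
Step 12: prey: 7+2-1=8; pred: 7+0-2=5
Max prey = 55 at step 1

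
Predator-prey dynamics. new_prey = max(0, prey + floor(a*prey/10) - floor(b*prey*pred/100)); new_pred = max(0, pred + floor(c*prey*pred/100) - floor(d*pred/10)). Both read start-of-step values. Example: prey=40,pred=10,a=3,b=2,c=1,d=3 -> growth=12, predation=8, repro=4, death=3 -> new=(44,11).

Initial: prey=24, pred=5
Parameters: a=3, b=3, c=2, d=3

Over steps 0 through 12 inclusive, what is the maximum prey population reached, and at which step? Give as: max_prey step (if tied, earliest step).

Step 1: prey: 24+7-3=28; pred: 5+2-1=6
Step 2: prey: 28+8-5=31; pred: 6+3-1=8
Step 3: prey: 31+9-7=33; pred: 8+4-2=10
Step 4: prey: 33+9-9=33; pred: 10+6-3=13
Step 5: prey: 33+9-12=30; pred: 13+8-3=18
Step 6: prey: 30+9-16=23; pred: 18+10-5=23
Step 7: prey: 23+6-15=14; pred: 23+10-6=27
Step 8: prey: 14+4-11=7; pred: 27+7-8=26
Step 9: prey: 7+2-5=4; pred: 26+3-7=22
Step 10: prey: 4+1-2=3; pred: 22+1-6=17
Step 11: prey: 3+0-1=2; pred: 17+1-5=13
Step 12: prey: 2+0-0=2; pred: 13+0-3=10
Max prey = 33 at step 3

Answer: 33 3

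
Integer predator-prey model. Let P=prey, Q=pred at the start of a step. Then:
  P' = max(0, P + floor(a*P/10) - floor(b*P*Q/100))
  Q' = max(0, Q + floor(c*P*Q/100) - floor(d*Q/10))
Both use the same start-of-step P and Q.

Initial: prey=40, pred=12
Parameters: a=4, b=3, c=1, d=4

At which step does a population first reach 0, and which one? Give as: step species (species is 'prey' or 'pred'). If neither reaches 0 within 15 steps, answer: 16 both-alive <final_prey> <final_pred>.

Answer: 16 both-alive 44 13

Derivation:
Step 1: prey: 40+16-14=42; pred: 12+4-4=12
Step 2: prey: 42+16-15=43; pred: 12+5-4=13
Step 3: prey: 43+17-16=44; pred: 13+5-5=13
Step 4: prey: 44+17-17=44; pred: 13+5-5=13
Steps 5-15: state stable at prey=44, pred=13 (no change)
No extinction within 15 steps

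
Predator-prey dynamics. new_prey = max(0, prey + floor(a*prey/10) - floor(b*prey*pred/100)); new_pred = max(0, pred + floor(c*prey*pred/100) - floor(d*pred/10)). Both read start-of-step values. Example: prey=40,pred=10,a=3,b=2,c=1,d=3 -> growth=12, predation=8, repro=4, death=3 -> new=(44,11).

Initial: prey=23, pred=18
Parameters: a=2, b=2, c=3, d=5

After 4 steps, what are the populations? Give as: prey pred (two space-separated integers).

Answer: 10 17

Derivation:
Step 1: prey: 23+4-8=19; pred: 18+12-9=21
Step 2: prey: 19+3-7=15; pred: 21+11-10=22
Step 3: prey: 15+3-6=12; pred: 22+9-11=20
Step 4: prey: 12+2-4=10; pred: 20+7-10=17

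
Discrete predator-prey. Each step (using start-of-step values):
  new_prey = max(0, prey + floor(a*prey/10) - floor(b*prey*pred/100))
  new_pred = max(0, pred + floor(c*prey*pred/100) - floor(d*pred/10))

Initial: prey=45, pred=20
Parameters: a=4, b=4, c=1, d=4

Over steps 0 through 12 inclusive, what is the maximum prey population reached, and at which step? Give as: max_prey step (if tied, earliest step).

Step 1: prey: 45+18-36=27; pred: 20+9-8=21
Step 2: prey: 27+10-22=15; pred: 21+5-8=18
Step 3: prey: 15+6-10=11; pred: 18+2-7=13
Step 4: prey: 11+4-5=10; pred: 13+1-5=9
Step 5: prey: 10+4-3=11; pred: 9+0-3=6
Step 6: prey: 11+4-2=13; pred: 6+0-2=4
Step 7: prey: 13+5-2=16; pred: 4+0-1=3
Step 8: prey: 16+6-1=21; pred: 3+0-1=2
Step 9: prey: 21+8-1=28; pred: 2+0-0=2
Step 10: prey: 28+11-2=37; pred: 2+0-0=2
Step 11: prey: 37+14-2=49; pred: 2+0-0=2
Step 12: prey: 49+19-3=65; pred: 2+0-0=2
Max prey = 65 at step 12

Answer: 65 12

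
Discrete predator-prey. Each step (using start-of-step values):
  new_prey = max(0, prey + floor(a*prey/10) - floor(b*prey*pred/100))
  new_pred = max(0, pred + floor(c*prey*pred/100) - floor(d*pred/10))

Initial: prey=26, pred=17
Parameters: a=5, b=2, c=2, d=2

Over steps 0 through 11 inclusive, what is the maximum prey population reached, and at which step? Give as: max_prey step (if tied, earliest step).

Step 1: prey: 26+13-8=31; pred: 17+8-3=22
Step 2: prey: 31+15-13=33; pred: 22+13-4=31
Step 3: prey: 33+16-20=29; pred: 31+20-6=45
Step 4: prey: 29+14-26=17; pred: 45+26-9=62
Step 5: prey: 17+8-21=4; pred: 62+21-12=71
Step 6: prey: 4+2-5=1; pred: 71+5-14=62
Step 7: prey: 1+0-1=0; pred: 62+1-12=51
Step 8: prey: 0+0-0=0; pred: 51+0-10=41
Step 9: prey: 0+0-0=0; pred: 41+0-8=33
Step 10: prey: 0+0-0=0; pred: 33+0-6=27
Step 11: prey: 0+0-0=0; pred: 27+0-5=22
Max prey = 33 at step 2

Answer: 33 2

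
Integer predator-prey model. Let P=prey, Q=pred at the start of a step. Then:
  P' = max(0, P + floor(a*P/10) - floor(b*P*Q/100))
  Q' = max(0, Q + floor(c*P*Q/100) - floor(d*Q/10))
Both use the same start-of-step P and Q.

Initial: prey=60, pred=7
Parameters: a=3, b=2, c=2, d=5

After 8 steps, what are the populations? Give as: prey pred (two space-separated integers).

Step 1: prey: 60+18-8=70; pred: 7+8-3=12
Step 2: prey: 70+21-16=75; pred: 12+16-6=22
Step 3: prey: 75+22-33=64; pred: 22+33-11=44
Step 4: prey: 64+19-56=27; pred: 44+56-22=78
Step 5: prey: 27+8-42=0; pred: 78+42-39=81
Step 6: prey: 0+0-0=0; pred: 81+0-40=41
Step 7: prey: 0+0-0=0; pred: 41+0-20=21
Step 8: prey: 0+0-0=0; pred: 21+0-10=11

Answer: 0 11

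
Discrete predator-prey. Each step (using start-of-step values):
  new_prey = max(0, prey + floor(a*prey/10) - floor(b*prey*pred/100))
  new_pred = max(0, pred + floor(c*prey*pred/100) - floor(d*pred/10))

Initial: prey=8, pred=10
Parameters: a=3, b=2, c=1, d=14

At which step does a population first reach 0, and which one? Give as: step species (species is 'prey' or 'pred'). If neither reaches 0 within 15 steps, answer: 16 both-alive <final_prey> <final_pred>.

Step 1: prey: 8+2-1=9; pred: 10+0-14=0
First extinction: pred at step 1

Answer: 1 pred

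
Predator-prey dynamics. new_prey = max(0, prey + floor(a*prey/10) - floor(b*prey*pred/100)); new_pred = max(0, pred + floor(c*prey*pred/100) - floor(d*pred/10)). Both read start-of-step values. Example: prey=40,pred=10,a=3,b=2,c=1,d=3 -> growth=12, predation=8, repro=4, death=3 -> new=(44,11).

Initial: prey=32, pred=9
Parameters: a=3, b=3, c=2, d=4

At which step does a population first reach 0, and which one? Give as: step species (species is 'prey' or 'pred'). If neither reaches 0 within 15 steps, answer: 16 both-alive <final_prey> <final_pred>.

Step 1: prey: 32+9-8=33; pred: 9+5-3=11
Step 2: prey: 33+9-10=32; pred: 11+7-4=14
Step 3: prey: 32+9-13=28; pred: 14+8-5=17
Step 4: prey: 28+8-14=22; pred: 17+9-6=20
Step 5: prey: 22+6-13=15; pred: 20+8-8=20
Step 6: prey: 15+4-9=10; pred: 20+6-8=18
Step 7: prey: 10+3-5=8; pred: 18+3-7=14
Step 8: prey: 8+2-3=7; pred: 14+2-5=11
Step 9: prey: 7+2-2=7; pred: 11+1-4=8
Step 10: prey: 7+2-1=8; pred: 8+1-3=6
Step 11: prey: 8+2-1=9; pred: 6+0-2=4
Step 12: prey: 9+2-1=10; pred: 4+0-1=3
Step 13: prey: 10+3-0=13; pred: 3+0-1=2
Step 14: prey: 13+3-0=16; pred: 2+0-0=2
Step 15: prey: 16+4-0=20; pred: 2+0-0=2
No extinction within 15 steps

Answer: 16 both-alive 20 2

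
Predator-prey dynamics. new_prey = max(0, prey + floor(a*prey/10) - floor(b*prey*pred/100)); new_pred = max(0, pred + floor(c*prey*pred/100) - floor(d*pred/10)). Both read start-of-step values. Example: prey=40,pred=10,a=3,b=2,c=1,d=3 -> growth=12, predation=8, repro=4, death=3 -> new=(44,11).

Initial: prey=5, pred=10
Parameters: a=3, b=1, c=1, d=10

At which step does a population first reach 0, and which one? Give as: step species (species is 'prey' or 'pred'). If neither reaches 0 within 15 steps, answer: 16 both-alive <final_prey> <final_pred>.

Answer: 1 pred

Derivation:
Step 1: prey: 5+1-0=6; pred: 10+0-10=0
First extinction: pred at step 1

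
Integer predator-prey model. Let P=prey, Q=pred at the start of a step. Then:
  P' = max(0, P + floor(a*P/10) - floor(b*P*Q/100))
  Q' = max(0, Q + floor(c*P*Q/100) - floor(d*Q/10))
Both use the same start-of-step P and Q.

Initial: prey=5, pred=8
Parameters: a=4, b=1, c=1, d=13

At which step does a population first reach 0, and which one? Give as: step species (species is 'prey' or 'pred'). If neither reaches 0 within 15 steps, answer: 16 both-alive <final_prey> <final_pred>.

Step 1: prey: 5+2-0=7; pred: 8+0-10=0
First extinction: pred at step 1

Answer: 1 pred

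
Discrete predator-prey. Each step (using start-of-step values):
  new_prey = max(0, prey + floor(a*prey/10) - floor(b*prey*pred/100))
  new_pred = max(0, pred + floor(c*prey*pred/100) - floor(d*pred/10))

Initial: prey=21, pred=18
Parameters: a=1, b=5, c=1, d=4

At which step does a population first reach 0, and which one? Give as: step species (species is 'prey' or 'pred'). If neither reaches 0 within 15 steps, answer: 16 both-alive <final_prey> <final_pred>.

Step 1: prey: 21+2-18=5; pred: 18+3-7=14
Step 2: prey: 5+0-3=2; pred: 14+0-5=9
Step 3: prey: 2+0-0=2; pred: 9+0-3=6
Step 4: prey: 2+0-0=2; pred: 6+0-2=4
Step 5: prey: 2+0-0=2; pred: 4+0-1=3
Step 6: prey: 2+0-0=2; pred: 3+0-1=2
Step 7: prey: 2+0-0=2; pred: 2+0-0=2
Steps 8-15: state stable at prey=2, pred=2 (no change)
No extinction within 15 steps

Answer: 16 both-alive 2 2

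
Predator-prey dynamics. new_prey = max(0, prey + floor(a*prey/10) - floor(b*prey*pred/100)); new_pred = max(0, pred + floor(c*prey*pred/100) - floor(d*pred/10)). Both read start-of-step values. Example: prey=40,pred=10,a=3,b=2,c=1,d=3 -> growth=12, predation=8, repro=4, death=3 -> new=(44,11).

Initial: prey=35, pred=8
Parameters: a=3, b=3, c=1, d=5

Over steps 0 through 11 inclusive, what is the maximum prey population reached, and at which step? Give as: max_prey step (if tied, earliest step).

Step 1: prey: 35+10-8=37; pred: 8+2-4=6
Step 2: prey: 37+11-6=42; pred: 6+2-3=5
Step 3: prey: 42+12-6=48; pred: 5+2-2=5
Step 4: prey: 48+14-7=55; pred: 5+2-2=5
Step 5: prey: 55+16-8=63; pred: 5+2-2=5
Step 6: prey: 63+18-9=72; pred: 5+3-2=6
Step 7: prey: 72+21-12=81; pred: 6+4-3=7
Step 8: prey: 81+24-17=88; pred: 7+5-3=9
Step 9: prey: 88+26-23=91; pred: 9+7-4=12
Step 10: prey: 91+27-32=86; pred: 12+10-6=16
Step 11: prey: 86+25-41=70; pred: 16+13-8=21
Max prey = 91 at step 9

Answer: 91 9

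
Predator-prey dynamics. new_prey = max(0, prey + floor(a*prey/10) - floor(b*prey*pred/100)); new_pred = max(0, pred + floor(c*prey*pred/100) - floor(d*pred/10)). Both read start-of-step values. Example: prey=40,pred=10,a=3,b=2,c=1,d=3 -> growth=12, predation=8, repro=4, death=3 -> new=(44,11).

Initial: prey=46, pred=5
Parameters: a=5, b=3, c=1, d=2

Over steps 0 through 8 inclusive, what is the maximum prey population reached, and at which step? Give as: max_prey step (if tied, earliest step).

Answer: 117 4

Derivation:
Step 1: prey: 46+23-6=63; pred: 5+2-1=6
Step 2: prey: 63+31-11=83; pred: 6+3-1=8
Step 3: prey: 83+41-19=105; pred: 8+6-1=13
Step 4: prey: 105+52-40=117; pred: 13+13-2=24
Step 5: prey: 117+58-84=91; pred: 24+28-4=48
Step 6: prey: 91+45-131=5; pred: 48+43-9=82
Step 7: prey: 5+2-12=0; pred: 82+4-16=70
Step 8: prey: 0+0-0=0; pred: 70+0-14=56
Max prey = 117 at step 4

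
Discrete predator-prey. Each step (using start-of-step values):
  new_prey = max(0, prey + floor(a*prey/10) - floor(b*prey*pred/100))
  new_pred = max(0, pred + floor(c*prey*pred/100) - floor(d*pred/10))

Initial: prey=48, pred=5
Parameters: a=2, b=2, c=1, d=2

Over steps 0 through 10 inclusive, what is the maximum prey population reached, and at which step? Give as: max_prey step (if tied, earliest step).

Answer: 59 3

Derivation:
Step 1: prey: 48+9-4=53; pred: 5+2-1=6
Step 2: prey: 53+10-6=57; pred: 6+3-1=8
Step 3: prey: 57+11-9=59; pred: 8+4-1=11
Step 4: prey: 59+11-12=58; pred: 11+6-2=15
Step 5: prey: 58+11-17=52; pred: 15+8-3=20
Step 6: prey: 52+10-20=42; pred: 20+10-4=26
Step 7: prey: 42+8-21=29; pred: 26+10-5=31
Step 8: prey: 29+5-17=17; pred: 31+8-6=33
Step 9: prey: 17+3-11=9; pred: 33+5-6=32
Step 10: prey: 9+1-5=5; pred: 32+2-6=28
Max prey = 59 at step 3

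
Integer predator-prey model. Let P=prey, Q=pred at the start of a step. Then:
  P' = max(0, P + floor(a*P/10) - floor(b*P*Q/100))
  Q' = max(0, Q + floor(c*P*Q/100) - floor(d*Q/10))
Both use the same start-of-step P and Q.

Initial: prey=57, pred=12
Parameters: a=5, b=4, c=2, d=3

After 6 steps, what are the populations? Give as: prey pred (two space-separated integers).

Answer: 0 21

Derivation:
Step 1: prey: 57+28-27=58; pred: 12+13-3=22
Step 2: prey: 58+29-51=36; pred: 22+25-6=41
Step 3: prey: 36+18-59=0; pred: 41+29-12=58
Step 4: prey: 0+0-0=0; pred: 58+0-17=41
Step 5: prey: 0+0-0=0; pred: 41+0-12=29
Step 6: prey: 0+0-0=0; pred: 29+0-8=21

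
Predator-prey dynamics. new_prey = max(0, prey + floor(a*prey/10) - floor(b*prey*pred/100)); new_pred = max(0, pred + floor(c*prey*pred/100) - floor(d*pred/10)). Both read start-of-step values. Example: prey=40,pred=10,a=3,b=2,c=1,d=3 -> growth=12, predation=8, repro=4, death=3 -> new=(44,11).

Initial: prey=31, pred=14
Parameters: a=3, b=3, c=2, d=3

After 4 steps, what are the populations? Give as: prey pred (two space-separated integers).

Answer: 8 25

Derivation:
Step 1: prey: 31+9-13=27; pred: 14+8-4=18
Step 2: prey: 27+8-14=21; pred: 18+9-5=22
Step 3: prey: 21+6-13=14; pred: 22+9-6=25
Step 4: prey: 14+4-10=8; pred: 25+7-7=25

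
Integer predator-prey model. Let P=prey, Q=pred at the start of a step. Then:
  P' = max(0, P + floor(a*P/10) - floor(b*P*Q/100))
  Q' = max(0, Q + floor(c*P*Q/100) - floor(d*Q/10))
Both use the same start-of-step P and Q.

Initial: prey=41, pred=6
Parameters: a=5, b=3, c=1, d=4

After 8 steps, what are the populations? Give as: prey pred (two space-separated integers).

Answer: 0 50

Derivation:
Step 1: prey: 41+20-7=54; pred: 6+2-2=6
Step 2: prey: 54+27-9=72; pred: 6+3-2=7
Step 3: prey: 72+36-15=93; pred: 7+5-2=10
Step 4: prey: 93+46-27=112; pred: 10+9-4=15
Step 5: prey: 112+56-50=118; pred: 15+16-6=25
Step 6: prey: 118+59-88=89; pred: 25+29-10=44
Step 7: prey: 89+44-117=16; pred: 44+39-17=66
Step 8: prey: 16+8-31=0; pred: 66+10-26=50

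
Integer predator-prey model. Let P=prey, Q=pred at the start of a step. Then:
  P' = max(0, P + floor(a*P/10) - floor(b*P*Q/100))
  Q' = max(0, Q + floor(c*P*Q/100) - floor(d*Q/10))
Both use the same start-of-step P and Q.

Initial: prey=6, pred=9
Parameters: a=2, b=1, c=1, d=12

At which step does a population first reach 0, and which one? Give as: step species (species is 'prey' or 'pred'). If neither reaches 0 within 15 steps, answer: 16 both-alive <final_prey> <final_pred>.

Answer: 1 pred

Derivation:
Step 1: prey: 6+1-0=7; pred: 9+0-10=0
First extinction: pred at step 1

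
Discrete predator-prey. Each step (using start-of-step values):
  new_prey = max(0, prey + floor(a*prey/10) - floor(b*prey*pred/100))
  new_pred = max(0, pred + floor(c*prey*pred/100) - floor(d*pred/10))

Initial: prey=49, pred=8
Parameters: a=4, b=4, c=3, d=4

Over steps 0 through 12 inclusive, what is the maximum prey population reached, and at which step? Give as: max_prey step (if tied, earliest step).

Answer: 53 1

Derivation:
Step 1: prey: 49+19-15=53; pred: 8+11-3=16
Step 2: prey: 53+21-33=41; pred: 16+25-6=35
Step 3: prey: 41+16-57=0; pred: 35+43-14=64
Step 4: prey: 0+0-0=0; pred: 64+0-25=39
Step 5: prey: 0+0-0=0; pred: 39+0-15=24
Step 6: prey: 0+0-0=0; pred: 24+0-9=15
Step 7: prey: 0+0-0=0; pred: 15+0-6=9
Step 8: prey: 0+0-0=0; pred: 9+0-3=6
Step 9: prey: 0+0-0=0; pred: 6+0-2=4
Step 10: prey: 0+0-0=0; pred: 4+0-1=3
Step 11: prey: 0+0-0=0; pred: 3+0-1=2
Step 12: prey: 0+0-0=0; pred: 2+0-0=2
Max prey = 53 at step 1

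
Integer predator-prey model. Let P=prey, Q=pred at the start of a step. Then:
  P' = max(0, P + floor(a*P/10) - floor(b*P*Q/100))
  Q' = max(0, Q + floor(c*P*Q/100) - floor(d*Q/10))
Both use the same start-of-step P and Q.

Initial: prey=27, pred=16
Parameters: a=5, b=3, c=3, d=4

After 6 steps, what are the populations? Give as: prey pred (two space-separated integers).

Step 1: prey: 27+13-12=28; pred: 16+12-6=22
Step 2: prey: 28+14-18=24; pred: 22+18-8=32
Step 3: prey: 24+12-23=13; pred: 32+23-12=43
Step 4: prey: 13+6-16=3; pred: 43+16-17=42
Step 5: prey: 3+1-3=1; pred: 42+3-16=29
Step 6: prey: 1+0-0=1; pred: 29+0-11=18

Answer: 1 18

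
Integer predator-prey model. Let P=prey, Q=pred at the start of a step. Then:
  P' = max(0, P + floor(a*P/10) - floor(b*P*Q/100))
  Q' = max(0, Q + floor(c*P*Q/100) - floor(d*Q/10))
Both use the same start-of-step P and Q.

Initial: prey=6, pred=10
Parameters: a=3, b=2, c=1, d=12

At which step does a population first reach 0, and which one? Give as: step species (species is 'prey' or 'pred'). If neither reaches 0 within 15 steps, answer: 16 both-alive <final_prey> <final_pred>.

Step 1: prey: 6+1-1=6; pred: 10+0-12=0
First extinction: pred at step 1

Answer: 1 pred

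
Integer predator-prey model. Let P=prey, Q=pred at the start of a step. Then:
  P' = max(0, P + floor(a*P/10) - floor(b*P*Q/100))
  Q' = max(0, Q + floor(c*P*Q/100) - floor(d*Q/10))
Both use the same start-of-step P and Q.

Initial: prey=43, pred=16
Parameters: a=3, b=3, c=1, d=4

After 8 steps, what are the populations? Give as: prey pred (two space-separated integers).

Step 1: prey: 43+12-20=35; pred: 16+6-6=16
Step 2: prey: 35+10-16=29; pred: 16+5-6=15
Step 3: prey: 29+8-13=24; pred: 15+4-6=13
Step 4: prey: 24+7-9=22; pred: 13+3-5=11
Step 5: prey: 22+6-7=21; pred: 11+2-4=9
Step 6: prey: 21+6-5=22; pred: 9+1-3=7
Step 7: prey: 22+6-4=24; pred: 7+1-2=6
Step 8: prey: 24+7-4=27; pred: 6+1-2=5

Answer: 27 5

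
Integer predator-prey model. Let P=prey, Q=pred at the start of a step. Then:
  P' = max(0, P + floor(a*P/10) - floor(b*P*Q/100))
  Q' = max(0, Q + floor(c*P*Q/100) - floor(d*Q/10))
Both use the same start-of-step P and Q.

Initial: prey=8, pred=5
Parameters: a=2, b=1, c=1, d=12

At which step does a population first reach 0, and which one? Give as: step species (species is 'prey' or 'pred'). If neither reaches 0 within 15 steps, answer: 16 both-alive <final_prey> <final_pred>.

Answer: 1 pred

Derivation:
Step 1: prey: 8+1-0=9; pred: 5+0-6=0
First extinction: pred at step 1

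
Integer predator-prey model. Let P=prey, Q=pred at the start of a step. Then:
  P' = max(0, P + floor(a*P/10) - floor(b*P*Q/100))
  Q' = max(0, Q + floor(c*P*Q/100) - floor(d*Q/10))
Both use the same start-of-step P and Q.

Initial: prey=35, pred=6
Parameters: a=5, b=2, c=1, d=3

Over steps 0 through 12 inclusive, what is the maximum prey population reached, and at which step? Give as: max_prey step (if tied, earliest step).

Step 1: prey: 35+17-4=48; pred: 6+2-1=7
Step 2: prey: 48+24-6=66; pred: 7+3-2=8
Step 3: prey: 66+33-10=89; pred: 8+5-2=11
Step 4: prey: 89+44-19=114; pred: 11+9-3=17
Step 5: prey: 114+57-38=133; pred: 17+19-5=31
Step 6: prey: 133+66-82=117; pred: 31+41-9=63
Step 7: prey: 117+58-147=28; pred: 63+73-18=118
Step 8: prey: 28+14-66=0; pred: 118+33-35=116
Step 9: prey: 0+0-0=0; pred: 116+0-34=82
Step 10: prey: 0+0-0=0; pred: 82+0-24=58
Step 11: prey: 0+0-0=0; pred: 58+0-17=41
Step 12: prey: 0+0-0=0; pred: 41+0-12=29
Max prey = 133 at step 5

Answer: 133 5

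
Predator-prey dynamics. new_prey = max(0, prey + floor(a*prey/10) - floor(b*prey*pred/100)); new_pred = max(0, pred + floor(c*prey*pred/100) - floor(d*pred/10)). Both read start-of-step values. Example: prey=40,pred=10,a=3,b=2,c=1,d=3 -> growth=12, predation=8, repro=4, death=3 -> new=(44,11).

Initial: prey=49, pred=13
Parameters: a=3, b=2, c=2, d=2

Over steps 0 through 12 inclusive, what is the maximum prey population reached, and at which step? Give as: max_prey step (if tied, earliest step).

Answer: 51 1

Derivation:
Step 1: prey: 49+14-12=51; pred: 13+12-2=23
Step 2: prey: 51+15-23=43; pred: 23+23-4=42
Step 3: prey: 43+12-36=19; pred: 42+36-8=70
Step 4: prey: 19+5-26=0; pred: 70+26-14=82
Step 5: prey: 0+0-0=0; pred: 82+0-16=66
Step 6: prey: 0+0-0=0; pred: 66+0-13=53
Step 7: prey: 0+0-0=0; pred: 53+0-10=43
Step 8: prey: 0+0-0=0; pred: 43+0-8=35
Step 9: prey: 0+0-0=0; pred: 35+0-7=28
Step 10: prey: 0+0-0=0; pred: 28+0-5=23
Step 11: prey: 0+0-0=0; pred: 23+0-4=19
Step 12: prey: 0+0-0=0; pred: 19+0-3=16
Max prey = 51 at step 1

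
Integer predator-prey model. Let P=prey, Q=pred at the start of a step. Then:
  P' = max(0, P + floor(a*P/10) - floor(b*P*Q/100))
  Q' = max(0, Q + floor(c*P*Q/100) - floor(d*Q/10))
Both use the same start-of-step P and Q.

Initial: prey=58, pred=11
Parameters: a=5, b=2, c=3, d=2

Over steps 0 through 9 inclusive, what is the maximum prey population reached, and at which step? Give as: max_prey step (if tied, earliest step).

Answer: 75 1

Derivation:
Step 1: prey: 58+29-12=75; pred: 11+19-2=28
Step 2: prey: 75+37-42=70; pred: 28+63-5=86
Step 3: prey: 70+35-120=0; pred: 86+180-17=249
Step 4: prey: 0+0-0=0; pred: 249+0-49=200
Step 5: prey: 0+0-0=0; pred: 200+0-40=160
Step 6: prey: 0+0-0=0; pred: 160+0-32=128
Step 7: prey: 0+0-0=0; pred: 128+0-25=103
Step 8: prey: 0+0-0=0; pred: 103+0-20=83
Step 9: prey: 0+0-0=0; pred: 83+0-16=67
Max prey = 75 at step 1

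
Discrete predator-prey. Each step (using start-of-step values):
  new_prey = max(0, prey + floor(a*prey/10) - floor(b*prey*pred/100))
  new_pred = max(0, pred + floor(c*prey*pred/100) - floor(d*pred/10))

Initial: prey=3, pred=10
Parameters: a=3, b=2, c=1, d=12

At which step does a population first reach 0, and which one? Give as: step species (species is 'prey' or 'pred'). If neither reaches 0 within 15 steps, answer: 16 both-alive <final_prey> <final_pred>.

Step 1: prey: 3+0-0=3; pred: 10+0-12=0
First extinction: pred at step 1

Answer: 1 pred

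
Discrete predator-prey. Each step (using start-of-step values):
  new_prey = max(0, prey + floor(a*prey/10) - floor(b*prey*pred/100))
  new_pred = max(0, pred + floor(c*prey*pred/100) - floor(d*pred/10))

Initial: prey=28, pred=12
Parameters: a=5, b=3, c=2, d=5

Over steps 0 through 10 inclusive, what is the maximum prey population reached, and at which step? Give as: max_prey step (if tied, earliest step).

Answer: 42 4

Derivation:
Step 1: prey: 28+14-10=32; pred: 12+6-6=12
Step 2: prey: 32+16-11=37; pred: 12+7-6=13
Step 3: prey: 37+18-14=41; pred: 13+9-6=16
Step 4: prey: 41+20-19=42; pred: 16+13-8=21
Step 5: prey: 42+21-26=37; pred: 21+17-10=28
Step 6: prey: 37+18-31=24; pred: 28+20-14=34
Step 7: prey: 24+12-24=12; pred: 34+16-17=33
Step 8: prey: 12+6-11=7; pred: 33+7-16=24
Step 9: prey: 7+3-5=5; pred: 24+3-12=15
Step 10: prey: 5+2-2=5; pred: 15+1-7=9
Max prey = 42 at step 4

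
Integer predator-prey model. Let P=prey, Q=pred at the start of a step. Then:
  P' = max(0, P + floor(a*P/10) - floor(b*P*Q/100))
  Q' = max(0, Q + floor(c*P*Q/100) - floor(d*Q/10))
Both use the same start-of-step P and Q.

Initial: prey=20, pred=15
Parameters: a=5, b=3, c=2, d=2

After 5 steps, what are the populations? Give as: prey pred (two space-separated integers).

Answer: 8 30

Derivation:
Step 1: prey: 20+10-9=21; pred: 15+6-3=18
Step 2: prey: 21+10-11=20; pred: 18+7-3=22
Step 3: prey: 20+10-13=17; pred: 22+8-4=26
Step 4: prey: 17+8-13=12; pred: 26+8-5=29
Step 5: prey: 12+6-10=8; pred: 29+6-5=30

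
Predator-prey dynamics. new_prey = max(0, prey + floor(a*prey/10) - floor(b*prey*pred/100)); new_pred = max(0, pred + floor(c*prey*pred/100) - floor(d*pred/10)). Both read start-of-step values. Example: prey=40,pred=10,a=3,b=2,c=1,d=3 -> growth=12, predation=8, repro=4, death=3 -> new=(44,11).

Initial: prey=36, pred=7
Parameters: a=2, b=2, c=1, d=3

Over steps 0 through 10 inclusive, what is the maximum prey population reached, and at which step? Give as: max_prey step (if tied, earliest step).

Step 1: prey: 36+7-5=38; pred: 7+2-2=7
Step 2: prey: 38+7-5=40; pred: 7+2-2=7
Step 3: prey: 40+8-5=43; pred: 7+2-2=7
Step 4: prey: 43+8-6=45; pred: 7+3-2=8
Step 5: prey: 45+9-7=47; pred: 8+3-2=9
Step 6: prey: 47+9-8=48; pred: 9+4-2=11
Step 7: prey: 48+9-10=47; pred: 11+5-3=13
Step 8: prey: 47+9-12=44; pred: 13+6-3=16
Step 9: prey: 44+8-14=38; pred: 16+7-4=19
Step 10: prey: 38+7-14=31; pred: 19+7-5=21
Max prey = 48 at step 6

Answer: 48 6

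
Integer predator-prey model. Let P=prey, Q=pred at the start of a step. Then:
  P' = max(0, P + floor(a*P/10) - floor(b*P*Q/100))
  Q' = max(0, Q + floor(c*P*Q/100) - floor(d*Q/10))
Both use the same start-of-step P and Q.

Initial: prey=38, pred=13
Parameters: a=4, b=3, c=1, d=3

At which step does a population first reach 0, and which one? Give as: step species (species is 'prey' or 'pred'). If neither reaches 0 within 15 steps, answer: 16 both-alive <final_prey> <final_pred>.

Answer: 16 both-alive 33 9

Derivation:
Step 1: prey: 38+15-14=39; pred: 13+4-3=14
Step 2: prey: 39+15-16=38; pred: 14+5-4=15
Step 3: prey: 38+15-17=36; pred: 15+5-4=16
Step 4: prey: 36+14-17=33; pred: 16+5-4=17
Step 5: prey: 33+13-16=30; pred: 17+5-5=17
Step 6: prey: 30+12-15=27; pred: 17+5-5=17
Step 7: prey: 27+10-13=24; pred: 17+4-5=16
Step 8: prey: 24+9-11=22; pred: 16+3-4=15
Step 9: prey: 22+8-9=21; pred: 15+3-4=14
Step 10: prey: 21+8-8=21; pred: 14+2-4=12
Step 11: prey: 21+8-7=22; pred: 12+2-3=11
Step 12: prey: 22+8-7=23; pred: 11+2-3=10
Step 13: prey: 23+9-6=26; pred: 10+2-3=9
Step 14: prey: 26+10-7=29; pred: 9+2-2=9
Step 15: prey: 29+11-7=33; pred: 9+2-2=9
No extinction within 15 steps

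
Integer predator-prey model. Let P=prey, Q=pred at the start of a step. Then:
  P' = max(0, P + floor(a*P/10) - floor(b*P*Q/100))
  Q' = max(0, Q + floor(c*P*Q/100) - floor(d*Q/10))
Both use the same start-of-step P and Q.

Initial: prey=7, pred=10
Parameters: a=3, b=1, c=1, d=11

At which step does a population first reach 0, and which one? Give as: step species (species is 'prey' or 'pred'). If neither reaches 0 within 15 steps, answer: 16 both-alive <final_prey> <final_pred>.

Step 1: prey: 7+2-0=9; pred: 10+0-11=0
First extinction: pred at step 1

Answer: 1 pred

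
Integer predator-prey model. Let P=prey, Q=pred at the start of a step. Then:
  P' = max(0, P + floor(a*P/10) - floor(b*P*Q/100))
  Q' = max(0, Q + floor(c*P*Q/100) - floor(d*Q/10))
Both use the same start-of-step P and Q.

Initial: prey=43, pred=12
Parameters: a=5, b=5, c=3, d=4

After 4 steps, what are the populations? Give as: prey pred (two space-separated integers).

Step 1: prey: 43+21-25=39; pred: 12+15-4=23
Step 2: prey: 39+19-44=14; pred: 23+26-9=40
Step 3: prey: 14+7-28=0; pred: 40+16-16=40
Step 4: prey: 0+0-0=0; pred: 40+0-16=24

Answer: 0 24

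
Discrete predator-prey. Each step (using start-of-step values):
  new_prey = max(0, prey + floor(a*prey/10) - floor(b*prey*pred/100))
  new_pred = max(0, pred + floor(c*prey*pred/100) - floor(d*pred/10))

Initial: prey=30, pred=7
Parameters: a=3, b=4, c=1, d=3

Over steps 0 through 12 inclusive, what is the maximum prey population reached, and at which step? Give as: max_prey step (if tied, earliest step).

Answer: 33 3

Derivation:
Step 1: prey: 30+9-8=31; pred: 7+2-2=7
Step 2: prey: 31+9-8=32; pred: 7+2-2=7
Step 3: prey: 32+9-8=33; pred: 7+2-2=7
Step 4: prey: 33+9-9=33; pred: 7+2-2=7
Step 5: prey: 33+9-9=33; pred: 7+2-2=7
Step 6: prey: 33+9-9=33; pred: 7+2-2=7
Step 7: prey: 33+9-9=33; pred: 7+2-2=7
Step 8: prey: 33+9-9=33; pred: 7+2-2=7
Step 9: prey: 33+9-9=33; pred: 7+2-2=7
Step 10: prey: 33+9-9=33; pred: 7+2-2=7
Step 11: prey: 33+9-9=33; pred: 7+2-2=7
Step 12: prey: 33+9-9=33; pred: 7+2-2=7
Max prey = 33 at step 3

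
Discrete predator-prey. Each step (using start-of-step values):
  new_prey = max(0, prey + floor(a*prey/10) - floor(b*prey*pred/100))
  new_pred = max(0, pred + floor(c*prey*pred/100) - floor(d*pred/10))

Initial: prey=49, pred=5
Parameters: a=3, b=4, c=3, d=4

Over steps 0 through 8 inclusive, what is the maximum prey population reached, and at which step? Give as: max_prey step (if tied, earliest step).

Answer: 54 1

Derivation:
Step 1: prey: 49+14-9=54; pred: 5+7-2=10
Step 2: prey: 54+16-21=49; pred: 10+16-4=22
Step 3: prey: 49+14-43=20; pred: 22+32-8=46
Step 4: prey: 20+6-36=0; pred: 46+27-18=55
Step 5: prey: 0+0-0=0; pred: 55+0-22=33
Step 6: prey: 0+0-0=0; pred: 33+0-13=20
Step 7: prey: 0+0-0=0; pred: 20+0-8=12
Step 8: prey: 0+0-0=0; pred: 12+0-4=8
Max prey = 54 at step 1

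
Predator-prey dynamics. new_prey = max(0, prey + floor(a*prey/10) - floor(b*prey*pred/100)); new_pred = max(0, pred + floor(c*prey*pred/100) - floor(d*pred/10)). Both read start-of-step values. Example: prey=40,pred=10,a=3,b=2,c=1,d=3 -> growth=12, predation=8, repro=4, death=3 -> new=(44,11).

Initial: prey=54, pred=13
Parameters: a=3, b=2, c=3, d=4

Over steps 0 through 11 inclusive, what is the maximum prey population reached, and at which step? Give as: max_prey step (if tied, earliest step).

Step 1: prey: 54+16-14=56; pred: 13+21-5=29
Step 2: prey: 56+16-32=40; pred: 29+48-11=66
Step 3: prey: 40+12-52=0; pred: 66+79-26=119
Step 4: prey: 0+0-0=0; pred: 119+0-47=72
Step 5: prey: 0+0-0=0; pred: 72+0-28=44
Step 6: prey: 0+0-0=0; pred: 44+0-17=27
Step 7: prey: 0+0-0=0; pred: 27+0-10=17
Step 8: prey: 0+0-0=0; pred: 17+0-6=11
Step 9: prey: 0+0-0=0; pred: 11+0-4=7
Step 10: prey: 0+0-0=0; pred: 7+0-2=5
Step 11: prey: 0+0-0=0; pred: 5+0-2=3
Max prey = 56 at step 1

Answer: 56 1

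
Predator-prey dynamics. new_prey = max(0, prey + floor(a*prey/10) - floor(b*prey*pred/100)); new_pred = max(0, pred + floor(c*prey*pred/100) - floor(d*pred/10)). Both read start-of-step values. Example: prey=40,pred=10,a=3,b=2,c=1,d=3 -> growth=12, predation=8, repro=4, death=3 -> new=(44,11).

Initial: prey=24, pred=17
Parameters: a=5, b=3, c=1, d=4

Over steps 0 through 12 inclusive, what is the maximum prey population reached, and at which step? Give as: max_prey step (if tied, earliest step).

Step 1: prey: 24+12-12=24; pred: 17+4-6=15
Step 2: prey: 24+12-10=26; pred: 15+3-6=12
Step 3: prey: 26+13-9=30; pred: 12+3-4=11
Step 4: prey: 30+15-9=36; pred: 11+3-4=10
Step 5: prey: 36+18-10=44; pred: 10+3-4=9
Step 6: prey: 44+22-11=55; pred: 9+3-3=9
Step 7: prey: 55+27-14=68; pred: 9+4-3=10
Step 8: prey: 68+34-20=82; pred: 10+6-4=12
Step 9: prey: 82+41-29=94; pred: 12+9-4=17
Step 10: prey: 94+47-47=94; pred: 17+15-6=26
Step 11: prey: 94+47-73=68; pred: 26+24-10=40
Step 12: prey: 68+34-81=21; pred: 40+27-16=51
Max prey = 94 at step 9

Answer: 94 9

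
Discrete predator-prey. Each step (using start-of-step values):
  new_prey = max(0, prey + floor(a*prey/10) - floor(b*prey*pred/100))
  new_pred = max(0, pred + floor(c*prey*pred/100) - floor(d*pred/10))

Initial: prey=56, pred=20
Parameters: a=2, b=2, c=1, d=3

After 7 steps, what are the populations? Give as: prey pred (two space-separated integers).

Answer: 5 13

Derivation:
Step 1: prey: 56+11-22=45; pred: 20+11-6=25
Step 2: prey: 45+9-22=32; pred: 25+11-7=29
Step 3: prey: 32+6-18=20; pred: 29+9-8=30
Step 4: prey: 20+4-12=12; pred: 30+6-9=27
Step 5: prey: 12+2-6=8; pred: 27+3-8=22
Step 6: prey: 8+1-3=6; pred: 22+1-6=17
Step 7: prey: 6+1-2=5; pred: 17+1-5=13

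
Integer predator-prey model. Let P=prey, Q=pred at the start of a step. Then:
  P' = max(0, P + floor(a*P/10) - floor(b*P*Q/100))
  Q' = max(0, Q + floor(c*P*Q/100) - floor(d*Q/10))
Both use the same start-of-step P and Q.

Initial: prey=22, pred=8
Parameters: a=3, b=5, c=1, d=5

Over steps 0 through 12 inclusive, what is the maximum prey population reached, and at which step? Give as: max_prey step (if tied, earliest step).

Answer: 153 12

Derivation:
Step 1: prey: 22+6-8=20; pred: 8+1-4=5
Step 2: prey: 20+6-5=21; pred: 5+1-2=4
Step 3: prey: 21+6-4=23; pred: 4+0-2=2
Step 4: prey: 23+6-2=27; pred: 2+0-1=1
Step 5: prey: 27+8-1=34; pred: 1+0-0=1
Step 6: prey: 34+10-1=43; pred: 1+0-0=1
Step 7: prey: 43+12-2=53; pred: 1+0-0=1
Step 8: prey: 53+15-2=66; pred: 1+0-0=1
Step 9: prey: 66+19-3=82; pred: 1+0-0=1
Step 10: prey: 82+24-4=102; pred: 1+0-0=1
Step 11: prey: 102+30-5=127; pred: 1+1-0=2
Step 12: prey: 127+38-12=153; pred: 2+2-1=3
Max prey = 153 at step 12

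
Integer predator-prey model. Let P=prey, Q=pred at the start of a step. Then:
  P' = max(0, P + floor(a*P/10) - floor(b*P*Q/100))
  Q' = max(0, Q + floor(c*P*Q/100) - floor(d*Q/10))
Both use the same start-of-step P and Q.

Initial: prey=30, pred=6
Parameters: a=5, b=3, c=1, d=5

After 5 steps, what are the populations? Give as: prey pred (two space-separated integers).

Answer: 153 6

Derivation:
Step 1: prey: 30+15-5=40; pred: 6+1-3=4
Step 2: prey: 40+20-4=56; pred: 4+1-2=3
Step 3: prey: 56+28-5=79; pred: 3+1-1=3
Step 4: prey: 79+39-7=111; pred: 3+2-1=4
Step 5: prey: 111+55-13=153; pred: 4+4-2=6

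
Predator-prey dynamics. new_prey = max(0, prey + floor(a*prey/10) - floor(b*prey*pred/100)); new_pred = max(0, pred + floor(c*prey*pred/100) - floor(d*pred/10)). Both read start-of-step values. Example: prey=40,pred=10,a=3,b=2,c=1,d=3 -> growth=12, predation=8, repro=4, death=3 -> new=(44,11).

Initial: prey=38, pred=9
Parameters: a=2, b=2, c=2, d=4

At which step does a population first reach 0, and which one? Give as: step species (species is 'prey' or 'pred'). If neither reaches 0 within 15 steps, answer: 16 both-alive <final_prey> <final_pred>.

Answer: 16 both-alive 10 2

Derivation:
Step 1: prey: 38+7-6=39; pred: 9+6-3=12
Step 2: prey: 39+7-9=37; pred: 12+9-4=17
Step 3: prey: 37+7-12=32; pred: 17+12-6=23
Step 4: prey: 32+6-14=24; pred: 23+14-9=28
Step 5: prey: 24+4-13=15; pred: 28+13-11=30
Step 6: prey: 15+3-9=9; pred: 30+9-12=27
Step 7: prey: 9+1-4=6; pred: 27+4-10=21
Step 8: prey: 6+1-2=5; pred: 21+2-8=15
Step 9: prey: 5+1-1=5; pred: 15+1-6=10
Step 10: prey: 5+1-1=5; pred: 10+1-4=7
Step 11: prey: 5+1-0=6; pred: 7+0-2=5
Step 12: prey: 6+1-0=7; pred: 5+0-2=3
Step 13: prey: 7+1-0=8; pred: 3+0-1=2
Step 14: prey: 8+1-0=9; pred: 2+0-0=2
Step 15: prey: 9+1-0=10; pred: 2+0-0=2
No extinction within 15 steps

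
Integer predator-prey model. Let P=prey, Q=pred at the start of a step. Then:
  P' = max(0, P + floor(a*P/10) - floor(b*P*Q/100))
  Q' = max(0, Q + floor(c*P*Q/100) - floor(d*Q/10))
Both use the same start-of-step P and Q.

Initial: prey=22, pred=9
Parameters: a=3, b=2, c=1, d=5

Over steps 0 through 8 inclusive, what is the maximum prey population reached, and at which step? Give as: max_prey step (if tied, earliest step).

Step 1: prey: 22+6-3=25; pred: 9+1-4=6
Step 2: prey: 25+7-3=29; pred: 6+1-3=4
Step 3: prey: 29+8-2=35; pred: 4+1-2=3
Step 4: prey: 35+10-2=43; pred: 3+1-1=3
Step 5: prey: 43+12-2=53; pred: 3+1-1=3
Step 6: prey: 53+15-3=65; pred: 3+1-1=3
Step 7: prey: 65+19-3=81; pred: 3+1-1=3
Step 8: prey: 81+24-4=101; pred: 3+2-1=4
Max prey = 101 at step 8

Answer: 101 8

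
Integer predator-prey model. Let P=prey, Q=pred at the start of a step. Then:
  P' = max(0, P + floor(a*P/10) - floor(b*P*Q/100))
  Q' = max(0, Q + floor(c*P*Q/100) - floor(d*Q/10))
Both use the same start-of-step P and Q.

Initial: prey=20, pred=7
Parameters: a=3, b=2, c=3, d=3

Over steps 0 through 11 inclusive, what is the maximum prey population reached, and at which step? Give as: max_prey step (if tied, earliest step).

Step 1: prey: 20+6-2=24; pred: 7+4-2=9
Step 2: prey: 24+7-4=27; pred: 9+6-2=13
Step 3: prey: 27+8-7=28; pred: 13+10-3=20
Step 4: prey: 28+8-11=25; pred: 20+16-6=30
Step 5: prey: 25+7-15=17; pred: 30+22-9=43
Step 6: prey: 17+5-14=8; pred: 43+21-12=52
Step 7: prey: 8+2-8=2; pred: 52+12-15=49
Step 8: prey: 2+0-1=1; pred: 49+2-14=37
Step 9: prey: 1+0-0=1; pred: 37+1-11=27
Step 10: prey: 1+0-0=1; pred: 27+0-8=19
Step 11: prey: 1+0-0=1; pred: 19+0-5=14
Max prey = 28 at step 3

Answer: 28 3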